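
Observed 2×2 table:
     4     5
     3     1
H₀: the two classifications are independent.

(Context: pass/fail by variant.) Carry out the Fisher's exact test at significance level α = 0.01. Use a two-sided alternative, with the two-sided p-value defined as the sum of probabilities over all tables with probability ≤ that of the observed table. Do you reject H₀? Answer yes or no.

Margins: r₁=9, r₂=4, c₁=7, c₂=6, n=13
p_obs = C(9,4)·C(4,3)/C(13,7); sum pmf over tables with pmf ≤ p_obs
p-value (two-sided) = 0.55944
At α=0.01: p ≥ α → fail to reject H₀

reject H₀: no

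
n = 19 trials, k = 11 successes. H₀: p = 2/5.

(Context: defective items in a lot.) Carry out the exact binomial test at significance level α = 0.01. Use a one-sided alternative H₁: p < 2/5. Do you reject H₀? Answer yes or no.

reject H₀: no

Exact binomial: n=19, k=11, p₀=2/5=0.4000
P(X≤11) from Σ C(n,i)·p₀^i·(1−p₀)^(n−i)
p-value (one-sided, H₁ less) = 0.96477
At α=0.01: p ≥ α → fail to reject H₀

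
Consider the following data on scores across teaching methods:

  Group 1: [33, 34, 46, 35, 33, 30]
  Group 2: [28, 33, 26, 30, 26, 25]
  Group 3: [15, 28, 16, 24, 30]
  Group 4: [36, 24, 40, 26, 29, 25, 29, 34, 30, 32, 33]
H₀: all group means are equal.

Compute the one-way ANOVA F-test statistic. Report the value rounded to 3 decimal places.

test statistic = 5.879

Group means [35.17, 28.00, 22.60, 30.73], grand mean 29.643
SSB = Σnᵢ(x̄ᵢ−x̄)² = 460.213; SSW = ΣΣ(x−x̄ᵢ)² = 626.215
MSB = 460.213/3 = 153.4045; MSW = 626.215/24 = 26.0923
F = MSB/MSW = 5.8793
df = (3, 24)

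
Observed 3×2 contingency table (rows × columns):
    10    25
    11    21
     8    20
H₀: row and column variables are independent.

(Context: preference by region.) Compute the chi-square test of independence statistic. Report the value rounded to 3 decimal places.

test statistic = 0.337

Row totals [35, 32, 28], col totals [29, 66], n=95
χ² = (10−10.68)²/10.68 + (25−24.32)²/24.32 + (11−9.77)²/9.77 + (21−22.23)²/22.23 + (8−8.55)²/8.55 + (20−19.45)²/19.45 = 0.3370
df = 2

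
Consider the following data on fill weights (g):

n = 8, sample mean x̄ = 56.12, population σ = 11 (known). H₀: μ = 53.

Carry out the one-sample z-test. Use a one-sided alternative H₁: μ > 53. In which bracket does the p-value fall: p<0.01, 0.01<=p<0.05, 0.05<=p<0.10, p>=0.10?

p-value bracket: p>=0.10

SE = σ/√n = 11/√8 = 3.8891
z = (x̄−μ₀)/SE = (56.12−53)/3.8891 = 0.8022
p-value (one-sided, H₁ greater) = 0.21121
→ bracket: p>=0.10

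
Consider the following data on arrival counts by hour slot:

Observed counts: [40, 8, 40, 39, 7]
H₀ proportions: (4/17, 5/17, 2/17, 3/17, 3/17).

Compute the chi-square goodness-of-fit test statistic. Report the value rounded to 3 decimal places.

test statistic = 86.256

n = 134; E_i = n·p_i = [31.53, 39.41, 15.76, 23.65, 23.65]
χ² = (40−31.53)²/31.53 + (8−39.41)²/39.41 + (40−15.76)²/15.76 + (39−23.65)²/23.65 + (7−23.65)²/23.65 = 86.2557
df = 4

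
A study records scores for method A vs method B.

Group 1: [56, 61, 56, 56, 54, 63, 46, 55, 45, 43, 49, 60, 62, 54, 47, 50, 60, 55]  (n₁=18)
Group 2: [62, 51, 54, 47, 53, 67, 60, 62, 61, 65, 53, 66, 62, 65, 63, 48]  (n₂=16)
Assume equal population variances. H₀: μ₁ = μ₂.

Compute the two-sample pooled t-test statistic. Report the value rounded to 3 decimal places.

x̄₁=54.000, s₁=6.117, n₁=18
x̄₂=58.688, s₂=6.620, n₂=16
s_p² = [17·6.117² + 15·6.620²]/32 = 40.4199
SE = √(s_p²·(1/18+1/16)) = 2.1844
t = (54.000−58.688)/2.1844 = -2.1459
df = 32

test statistic = -2.146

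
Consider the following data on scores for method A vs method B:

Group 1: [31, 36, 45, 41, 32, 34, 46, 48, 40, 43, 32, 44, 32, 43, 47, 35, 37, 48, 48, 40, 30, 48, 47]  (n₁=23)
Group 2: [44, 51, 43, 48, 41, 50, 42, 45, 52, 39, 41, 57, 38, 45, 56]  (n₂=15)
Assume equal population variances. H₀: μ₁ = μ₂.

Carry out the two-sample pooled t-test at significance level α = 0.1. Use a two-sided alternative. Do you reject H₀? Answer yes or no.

x̄₁=40.304, s₁=6.420, n₁=23
x̄₂=46.133, s₂=5.951, n₂=15
s_p² = [22·6.420² + 14·5.951²]/36 = 38.9612
SE = √(s_p²·(1/23+1/15)) = 2.0716
t = (40.304−46.133)/2.0716 = -2.8138
df = 36
p-value (two-sided) = 0.00788
At α=0.1: p < α → reject H₀

reject H₀: yes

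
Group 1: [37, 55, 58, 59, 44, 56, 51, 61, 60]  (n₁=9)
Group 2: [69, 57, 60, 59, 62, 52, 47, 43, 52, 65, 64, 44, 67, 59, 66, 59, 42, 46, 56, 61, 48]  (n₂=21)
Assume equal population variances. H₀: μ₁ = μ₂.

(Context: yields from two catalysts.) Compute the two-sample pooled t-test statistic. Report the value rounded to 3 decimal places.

x̄₁=53.444, s₁=8.110, n₁=9
x̄₂=56.095, s₂=8.443, n₂=21
s_p² = [8·8.110² + 20·8.443²]/28 = 69.7154
SE = √(s_p²·(1/9+1/21)) = 3.3266
t = (53.444−56.095)/3.3266 = -0.7969
df = 28

test statistic = -0.797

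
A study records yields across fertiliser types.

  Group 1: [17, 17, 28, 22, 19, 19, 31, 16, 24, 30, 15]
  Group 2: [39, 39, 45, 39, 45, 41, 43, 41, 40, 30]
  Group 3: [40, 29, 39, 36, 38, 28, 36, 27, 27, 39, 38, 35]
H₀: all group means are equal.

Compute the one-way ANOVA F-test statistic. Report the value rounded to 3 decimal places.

test statistic = 36.672

Group means [21.64, 40.20, 34.33], grand mean 31.879
SSB = Σnᵢ(x̄ᵢ−x̄)² = 1918.703; SSW = ΣΣ(x−x̄ᵢ)² = 784.812
MSB = 1918.703/2 = 959.3515; MSW = 784.812/30 = 26.1604
F = MSB/MSW = 36.6719
df = (2, 30)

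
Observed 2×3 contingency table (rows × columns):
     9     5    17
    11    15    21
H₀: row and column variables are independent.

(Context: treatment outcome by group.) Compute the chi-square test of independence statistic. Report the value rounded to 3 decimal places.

Row totals [31, 47], col totals [20, 20, 38], n=78
χ² = (9−7.95)²/7.95 + (5−7.95)²/7.95 + (17−15.10)²/15.10 + (11−12.05)²/12.05 + (15−12.05)²/12.05 + (21−22.90)²/22.90 = 2.4417
df = 2

test statistic = 2.442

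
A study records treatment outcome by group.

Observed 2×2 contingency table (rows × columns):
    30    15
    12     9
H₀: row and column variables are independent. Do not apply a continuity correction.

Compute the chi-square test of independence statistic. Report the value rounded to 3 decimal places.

test statistic = 0.561

Row totals [45, 21], col totals [42, 24], n=66
χ² = (30−28.64)²/28.64 + (15−16.36)²/16.36 + (12−13.36)²/13.36 + (9−7.64)²/7.64 = 0.5612
df = 1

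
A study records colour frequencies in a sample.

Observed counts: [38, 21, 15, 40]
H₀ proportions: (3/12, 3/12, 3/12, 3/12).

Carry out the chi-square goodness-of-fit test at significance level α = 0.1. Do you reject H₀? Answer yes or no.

n = 114; E_i = n·p_i = [28.50, 28.50, 28.50, 28.50]
χ² = (38−28.50)²/28.50 + (21−28.50)²/28.50 + (15−28.50)²/28.50 + (40−28.50)²/28.50 = 16.1754
df = 3
p-value (upper-tail) = 0.00104
At α=0.1: p < α → reject H₀

reject H₀: yes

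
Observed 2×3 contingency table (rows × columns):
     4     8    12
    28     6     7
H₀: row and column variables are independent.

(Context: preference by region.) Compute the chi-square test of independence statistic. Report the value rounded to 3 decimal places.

test statistic = 16.268

Row totals [24, 41], col totals [32, 14, 19], n=65
χ² = (4−11.82)²/11.82 + (8−5.17)²/5.17 + (12−7.02)²/7.02 + (28−20.18)²/20.18 + (6−8.83)²/8.83 + (7−11.98)²/11.98 = 16.2681
df = 2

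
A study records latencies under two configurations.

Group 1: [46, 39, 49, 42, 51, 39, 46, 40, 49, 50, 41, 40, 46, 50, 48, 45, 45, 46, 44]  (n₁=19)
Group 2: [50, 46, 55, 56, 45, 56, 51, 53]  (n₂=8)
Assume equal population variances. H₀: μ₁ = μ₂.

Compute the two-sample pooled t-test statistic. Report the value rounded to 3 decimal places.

test statistic = -3.782

x̄₁=45.053, s₁=3.937, n₁=19
x̄₂=51.500, s₂=4.309, n₂=8
s_p² = [18·3.937² + 7·4.309²]/25 = 16.3579
SE = √(s_p²·(1/19+1/8)) = 1.7046
t = (45.053−51.500)/1.7046 = -3.7823
df = 25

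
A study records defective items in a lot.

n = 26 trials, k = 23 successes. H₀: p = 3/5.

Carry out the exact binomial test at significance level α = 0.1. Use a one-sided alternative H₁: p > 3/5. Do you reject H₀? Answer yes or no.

reject H₀: yes

Exact binomial: n=26, k=23, p₀=3/5=0.6000
P(X≥23) from Σ C(n,i)·p₀^i·(1−p₀)^(n−i)
p-value (one-sided, H₁ greater) = 0.00159
At α=0.1: p < α → reject H₀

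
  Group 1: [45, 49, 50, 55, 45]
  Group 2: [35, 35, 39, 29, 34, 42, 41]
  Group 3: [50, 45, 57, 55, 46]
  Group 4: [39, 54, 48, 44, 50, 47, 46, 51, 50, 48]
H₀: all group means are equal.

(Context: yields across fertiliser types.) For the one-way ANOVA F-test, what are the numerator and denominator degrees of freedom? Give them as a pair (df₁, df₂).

k = 4 groups, N = 27 total
df = (k−1, N−k) = (4−1, 27−4) = (3, 23)

degrees of freedom = [3, 23]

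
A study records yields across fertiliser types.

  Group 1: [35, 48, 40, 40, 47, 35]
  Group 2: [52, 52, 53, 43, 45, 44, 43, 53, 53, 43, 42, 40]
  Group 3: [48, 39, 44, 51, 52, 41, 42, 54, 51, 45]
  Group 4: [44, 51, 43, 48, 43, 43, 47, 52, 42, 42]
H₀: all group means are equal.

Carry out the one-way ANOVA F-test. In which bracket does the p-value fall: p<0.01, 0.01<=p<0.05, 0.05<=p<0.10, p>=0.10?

Group means [40.83, 46.92, 46.70, 45.50], grand mean 45.526
SSB = Σnᵢ(x̄ᵢ−x̄)² = 169.124; SSW = ΣΣ(x−x̄ᵢ)² = 822.350
MSB = 169.124/3 = 56.3746; MSW = 822.350/34 = 24.1868
F = MSB/MSW = 2.3308
df = (3, 34)
p-value (upper-tail) = 0.09166
→ bracket: 0.05<=p<0.10

p-value bracket: 0.05<=p<0.10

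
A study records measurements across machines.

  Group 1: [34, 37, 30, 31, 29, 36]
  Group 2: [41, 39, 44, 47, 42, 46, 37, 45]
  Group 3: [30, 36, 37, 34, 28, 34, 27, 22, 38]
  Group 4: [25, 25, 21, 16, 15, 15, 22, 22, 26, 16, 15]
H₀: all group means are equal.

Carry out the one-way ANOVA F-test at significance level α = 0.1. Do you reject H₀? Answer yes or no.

Group means [32.83, 42.62, 31.78, 19.82], grand mean 30.647
SSB = Σnᵢ(x̄ᵢ−x̄)² = 2477.864; SSW = ΣΣ(x−x̄ᵢ)² = 571.900
MSB = 2477.864/3 = 825.9548; MSW = 571.900/30 = 19.0633
F = MSB/MSW = 43.3269
df = (3, 30)
p-value (upper-tail) = 0.00000
At α=0.1: p < α → reject H₀

reject H₀: yes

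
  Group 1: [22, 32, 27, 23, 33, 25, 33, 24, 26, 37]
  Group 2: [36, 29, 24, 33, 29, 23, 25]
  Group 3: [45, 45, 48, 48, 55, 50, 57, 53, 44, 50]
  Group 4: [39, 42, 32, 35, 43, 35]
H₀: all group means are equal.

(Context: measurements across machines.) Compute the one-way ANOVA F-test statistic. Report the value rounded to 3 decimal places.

Group means [28.20, 28.43, 49.50, 37.67], grand mean 36.424
SSB = Σnᵢ(x̄ᵢ−x̄)² = 2842.913; SSW = ΣΣ(x−x̄ᵢ)² = 647.148
MSB = 2842.913/3 = 947.6377; MSW = 647.148/29 = 22.3154
F = MSB/MSW = 42.4656
df = (3, 29)

test statistic = 42.466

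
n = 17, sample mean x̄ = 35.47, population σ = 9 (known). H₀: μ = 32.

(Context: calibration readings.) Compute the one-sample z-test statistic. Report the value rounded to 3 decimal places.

test statistic = 1.590

SE = σ/√n = 9/√17 = 2.1828
z = (x̄−μ₀)/SE = (35.47−32)/2.1828 = 1.5897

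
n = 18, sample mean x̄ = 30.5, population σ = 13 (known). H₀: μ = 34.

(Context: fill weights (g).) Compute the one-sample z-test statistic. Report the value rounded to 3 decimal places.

test statistic = -1.142

SE = σ/√n = 13/√18 = 3.0641
z = (x̄−μ₀)/SE = (30.5−34)/3.0641 = -1.1422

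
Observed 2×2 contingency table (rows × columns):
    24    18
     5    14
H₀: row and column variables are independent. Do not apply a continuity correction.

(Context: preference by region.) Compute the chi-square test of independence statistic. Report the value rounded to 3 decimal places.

test statistic = 4.985

Row totals [42, 19], col totals [29, 32], n=61
χ² = (24−19.97)²/19.97 + (18−22.03)²/22.03 + (5−9.03)²/9.03 + (14−9.97)²/9.97 = 4.9848
df = 1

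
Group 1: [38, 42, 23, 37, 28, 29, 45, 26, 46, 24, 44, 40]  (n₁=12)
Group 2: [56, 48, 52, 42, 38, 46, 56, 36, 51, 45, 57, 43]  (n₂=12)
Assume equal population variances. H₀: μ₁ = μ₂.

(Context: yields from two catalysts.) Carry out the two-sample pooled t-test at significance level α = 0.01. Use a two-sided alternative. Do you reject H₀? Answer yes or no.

reject H₀: yes

x̄₁=35.167, s₁=8.632, n₁=12
x̄₂=47.500, s₂=7.065, n₂=12
s_p² = [11·8.632² + 11·7.065²]/22 = 62.2121
SE = √(s_p²·(1/12+1/12)) = 3.2200
t = (35.167−47.500)/3.2200 = -3.8302
df = 22
p-value (two-sided) = 0.00091
At α=0.01: p < α → reject H₀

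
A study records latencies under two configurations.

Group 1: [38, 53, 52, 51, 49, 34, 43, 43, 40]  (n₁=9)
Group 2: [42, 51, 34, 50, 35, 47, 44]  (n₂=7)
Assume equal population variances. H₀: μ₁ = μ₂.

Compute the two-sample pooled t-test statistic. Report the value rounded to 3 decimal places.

x̄₁=44.778, s₁=6.778, n₁=9
x̄₂=43.286, s₂=6.775, n₂=7
s_p² = [8·6.778² + 6·6.775²]/14 = 45.9274
SE = √(s_p²·(1/9+1/7)) = 3.4153
t = (44.778−43.286)/3.4153 = 0.4369
df = 14

test statistic = 0.437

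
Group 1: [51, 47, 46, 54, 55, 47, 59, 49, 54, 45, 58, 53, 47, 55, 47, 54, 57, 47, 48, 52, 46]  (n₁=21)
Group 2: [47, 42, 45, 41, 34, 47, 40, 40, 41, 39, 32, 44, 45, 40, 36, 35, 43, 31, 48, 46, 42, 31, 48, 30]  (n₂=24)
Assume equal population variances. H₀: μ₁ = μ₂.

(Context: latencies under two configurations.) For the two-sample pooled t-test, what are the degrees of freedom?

df = n₁ + n₂ − 2 = 21 + 24 − 2 = 43

degrees of freedom = 43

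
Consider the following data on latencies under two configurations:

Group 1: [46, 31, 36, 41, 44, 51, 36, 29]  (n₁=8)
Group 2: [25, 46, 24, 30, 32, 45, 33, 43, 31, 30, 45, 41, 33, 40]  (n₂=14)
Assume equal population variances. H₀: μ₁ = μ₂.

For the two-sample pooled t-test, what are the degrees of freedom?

degrees of freedom = 20

df = n₁ + n₂ − 2 = 8 + 14 − 2 = 20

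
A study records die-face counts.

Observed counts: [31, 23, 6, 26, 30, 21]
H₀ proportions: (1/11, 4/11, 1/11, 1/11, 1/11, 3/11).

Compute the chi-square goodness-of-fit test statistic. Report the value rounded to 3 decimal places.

n = 137; E_i = n·p_i = [12.45, 49.82, 12.45, 12.45, 12.45, 37.36]
χ² = (31−12.45)²/12.45 + (23−49.82)²/49.82 + (6−12.45)²/12.45 + (26−12.45)²/12.45 + (30−12.45)²/12.45 + (21−37.36)²/37.36 = 92.0128
df = 5

test statistic = 92.013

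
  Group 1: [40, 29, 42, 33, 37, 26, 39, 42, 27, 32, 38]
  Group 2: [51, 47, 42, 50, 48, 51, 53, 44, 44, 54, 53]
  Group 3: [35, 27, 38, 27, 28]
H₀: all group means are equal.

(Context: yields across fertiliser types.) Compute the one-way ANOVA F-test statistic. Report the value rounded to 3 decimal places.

test statistic = 29.632

Group means [35.00, 48.82, 31.00], grand mean 39.889
SSB = Σnᵢ(x̄ᵢ−x̄)² = 1535.030; SSW = ΣΣ(x−x̄ᵢ)² = 621.636
MSB = 1535.030/2 = 767.5152; MSW = 621.636/24 = 25.9015
F = MSB/MSW = 29.6321
df = (2, 24)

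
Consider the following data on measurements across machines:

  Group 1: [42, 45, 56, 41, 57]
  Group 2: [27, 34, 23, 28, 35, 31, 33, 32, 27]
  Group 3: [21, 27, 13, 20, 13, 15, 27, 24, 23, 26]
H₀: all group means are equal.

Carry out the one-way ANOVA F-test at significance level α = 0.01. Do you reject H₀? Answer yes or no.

reject H₀: yes

Group means [48.20, 30.00, 20.90], grand mean 30.000
SSB = Σnᵢ(x̄ᵢ−x̄)² = 2484.300; SSW = ΣΣ(x−x̄ᵢ)² = 639.700
MSB = 2484.300/2 = 1242.1500; MSW = 639.700/21 = 30.4619
F = MSB/MSW = 40.7772
df = (2, 21)
p-value (upper-tail) = 0.00000
At α=0.01: p < α → reject H₀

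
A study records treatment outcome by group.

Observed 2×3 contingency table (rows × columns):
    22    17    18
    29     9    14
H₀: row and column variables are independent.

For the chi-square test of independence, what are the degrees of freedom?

degrees of freedom = 2

df = (r−1)(c−1) = (2−1)·(3−1) = 2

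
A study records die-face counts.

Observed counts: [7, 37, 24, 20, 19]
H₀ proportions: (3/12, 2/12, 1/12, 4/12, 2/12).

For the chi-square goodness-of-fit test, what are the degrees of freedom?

df = k − 1 = 5 − 1 = 4

degrees of freedom = 4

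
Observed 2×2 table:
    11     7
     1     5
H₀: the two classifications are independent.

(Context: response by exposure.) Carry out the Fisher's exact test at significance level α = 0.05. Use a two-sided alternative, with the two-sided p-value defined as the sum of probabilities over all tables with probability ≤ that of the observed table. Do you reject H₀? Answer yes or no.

Margins: r₁=18, r₂=6, c₁=12, c₂=12, n=24
p_obs = C(18,11)·C(6,1)/C(24,12); sum pmf over tables with pmf ≤ p_obs
p-value (two-sided) = 0.15495
At α=0.05: p ≥ α → fail to reject H₀

reject H₀: no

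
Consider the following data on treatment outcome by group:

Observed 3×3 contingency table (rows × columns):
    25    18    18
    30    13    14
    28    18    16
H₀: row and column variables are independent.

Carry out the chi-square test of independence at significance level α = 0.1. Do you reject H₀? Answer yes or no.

reject H₀: no

Row totals [61, 57, 62], col totals [83, 49, 48], n=180
χ² = (25−28.13)²/28.13 + (18−16.61)²/16.61 + (18−16.27)²/16.27 + (30−26.28)²/26.28 + (13−15.52)²/15.52 + (14−15.20)²/15.20 + (28−28.59)²/28.59 + (18−16.88)²/16.88 + (16−16.53)²/16.53 = 1.7820
df = 4
p-value (upper-tail) = 0.77577
At α=0.1: p ≥ α → fail to reject H₀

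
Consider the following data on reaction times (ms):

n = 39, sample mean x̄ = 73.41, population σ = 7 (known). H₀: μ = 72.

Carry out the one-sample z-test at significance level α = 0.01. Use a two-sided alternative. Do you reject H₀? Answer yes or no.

reject H₀: no

SE = σ/√n = 7/√39 = 1.1209
z = (x̄−μ₀)/SE = (73.41−72)/1.1209 = 1.2579
p-value (two-sided) = 0.20842
At α=0.01: p ≥ α → fail to reject H₀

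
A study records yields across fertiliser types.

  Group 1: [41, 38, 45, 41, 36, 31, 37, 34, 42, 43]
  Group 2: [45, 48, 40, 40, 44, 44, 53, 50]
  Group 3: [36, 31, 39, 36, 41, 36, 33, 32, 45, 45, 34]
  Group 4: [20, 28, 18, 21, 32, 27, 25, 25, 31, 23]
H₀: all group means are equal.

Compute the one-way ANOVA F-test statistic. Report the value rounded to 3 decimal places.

test statistic = 31.525

Group means [38.80, 45.50, 37.09, 25.00], grand mean 36.154
SSB = Σnᵢ(x̄ᵢ−x̄)² = 2022.568; SSW = ΣΣ(x−x̄ᵢ)² = 748.509
MSB = 2022.568/3 = 674.1893; MSW = 748.509/35 = 21.3860
F = MSB/MSW = 31.5248
df = (3, 35)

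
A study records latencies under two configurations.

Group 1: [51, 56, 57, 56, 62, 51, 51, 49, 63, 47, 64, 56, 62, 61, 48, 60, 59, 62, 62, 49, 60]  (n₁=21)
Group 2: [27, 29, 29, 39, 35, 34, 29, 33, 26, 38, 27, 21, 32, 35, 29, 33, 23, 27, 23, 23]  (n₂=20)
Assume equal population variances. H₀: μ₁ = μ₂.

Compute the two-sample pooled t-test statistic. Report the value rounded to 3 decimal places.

test statistic = 15.896

x̄₁=56.476, s₁=5.645, n₁=21
x̄₂=29.600, s₂=5.154, n₂=20
s_p² = [20·5.645² + 19·5.154²]/39 = 29.2830
SE = √(s_p²·(1/21+1/20)) = 1.6907
t = (56.476−29.600)/1.6907 = 15.8962
df = 39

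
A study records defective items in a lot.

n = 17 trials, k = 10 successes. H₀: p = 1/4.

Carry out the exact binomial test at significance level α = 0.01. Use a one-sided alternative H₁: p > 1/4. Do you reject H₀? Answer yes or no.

Exact binomial: n=17, k=10, p₀=1/4=0.2500
P(X≥10) from Σ C(n,i)·p₀^i·(1−p₀)^(n−i)
p-value (one-sided, H₁ greater) = 0.00310
At α=0.01: p < α → reject H₀

reject H₀: yes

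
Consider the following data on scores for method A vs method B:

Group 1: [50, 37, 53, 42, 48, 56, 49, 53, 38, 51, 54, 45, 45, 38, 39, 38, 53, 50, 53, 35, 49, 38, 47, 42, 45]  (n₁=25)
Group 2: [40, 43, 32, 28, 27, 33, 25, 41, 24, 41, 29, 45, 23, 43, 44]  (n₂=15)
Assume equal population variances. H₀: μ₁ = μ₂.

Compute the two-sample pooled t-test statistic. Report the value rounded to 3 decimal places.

x̄₁=45.920, s₁=6.396, n₁=25
x̄₂=34.533, s₂=8.149, n₂=15
s_p² = [24·6.396² + 14·8.149²]/38 = 50.3046
SE = √(s_p²·(1/25+1/15)) = 2.3164
t = (45.920−34.533)/2.3164 = 4.9156
df = 38

test statistic = 4.916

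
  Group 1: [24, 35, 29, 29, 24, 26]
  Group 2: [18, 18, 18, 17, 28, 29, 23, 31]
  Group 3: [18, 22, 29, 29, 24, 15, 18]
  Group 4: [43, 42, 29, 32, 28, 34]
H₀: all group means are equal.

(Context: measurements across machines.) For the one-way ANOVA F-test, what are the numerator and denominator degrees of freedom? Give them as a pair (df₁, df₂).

degrees of freedom = [3, 23]

k = 4 groups, N = 27 total
df = (k−1, N−k) = (4−1, 27−4) = (3, 23)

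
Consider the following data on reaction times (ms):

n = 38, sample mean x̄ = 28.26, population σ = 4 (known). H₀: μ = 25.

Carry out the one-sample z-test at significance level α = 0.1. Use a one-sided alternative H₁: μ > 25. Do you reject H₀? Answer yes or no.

reject H₀: yes

SE = σ/√n = 4/√38 = 0.6489
z = (x̄−μ₀)/SE = (28.26−25)/0.6489 = 5.0240
p-value (one-sided, H₁ greater) = 0.00000
At α=0.1: p < α → reject H₀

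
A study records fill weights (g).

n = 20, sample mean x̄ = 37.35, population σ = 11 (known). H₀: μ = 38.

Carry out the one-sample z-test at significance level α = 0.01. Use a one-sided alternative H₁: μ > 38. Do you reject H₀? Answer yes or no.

SE = σ/√n = 11/√20 = 2.4597
z = (x̄−μ₀)/SE = (37.35−38)/2.4597 = -0.2643
p-value (one-sided, H₁ greater) = 0.60421
At α=0.01: p ≥ α → fail to reject H₀

reject H₀: no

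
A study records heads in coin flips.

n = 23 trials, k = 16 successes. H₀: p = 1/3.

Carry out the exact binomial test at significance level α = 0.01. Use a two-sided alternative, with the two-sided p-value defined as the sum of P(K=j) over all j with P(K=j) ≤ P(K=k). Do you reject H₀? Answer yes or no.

Exact binomial: n=23, k=16, p₀=1/3=0.3333
P(X=j) = C(n,j)·p₀^j·(1−p₀)^(n−j); p = Σ P(X=j) over j with P(X=j) ≤ P(X=16)
p-value (two-sided) = 0.00050
At α=0.01: p < α → reject H₀

reject H₀: yes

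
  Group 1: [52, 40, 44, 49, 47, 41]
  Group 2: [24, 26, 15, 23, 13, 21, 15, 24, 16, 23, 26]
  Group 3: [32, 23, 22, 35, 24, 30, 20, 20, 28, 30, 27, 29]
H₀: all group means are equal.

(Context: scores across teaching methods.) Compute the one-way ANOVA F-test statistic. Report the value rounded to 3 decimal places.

test statistic = 53.226

Group means [45.50, 20.55, 26.67], grand mean 28.241
SSB = Σnᵢ(x̄ᵢ−x̄)² = 2468.416; SSW = ΣΣ(x−x̄ᵢ)² = 602.894
MSB = 2468.416/2 = 1234.2082; MSW = 602.894/26 = 23.1882
F = MSB/MSW = 53.2256
df = (2, 26)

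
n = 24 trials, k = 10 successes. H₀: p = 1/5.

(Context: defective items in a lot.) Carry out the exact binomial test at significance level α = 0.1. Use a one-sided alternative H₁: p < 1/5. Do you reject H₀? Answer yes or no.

Exact binomial: n=24, k=10, p₀=1/5=0.2000
P(X≤10) from Σ C(n,i)·p₀^i·(1−p₀)^(n−i)
p-value (one-sided, H₁ less) = 0.99621
At α=0.1: p ≥ α → fail to reject H₀

reject H₀: no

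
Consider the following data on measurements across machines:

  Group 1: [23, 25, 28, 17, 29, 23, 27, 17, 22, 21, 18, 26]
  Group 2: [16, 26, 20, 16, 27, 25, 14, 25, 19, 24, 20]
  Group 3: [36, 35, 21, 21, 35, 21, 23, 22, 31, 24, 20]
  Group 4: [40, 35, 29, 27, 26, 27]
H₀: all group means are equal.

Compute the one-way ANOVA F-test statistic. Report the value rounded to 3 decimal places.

test statistic = 5.100

Group means [23.00, 21.09, 26.27, 30.67], grand mean 24.525
SSB = Σnᵢ(x̄ᵢ−x̄)² = 417.551; SSW = ΣΣ(x−x̄ᵢ)² = 982.424
MSB = 417.551/3 = 139.1836; MSW = 982.424/36 = 27.2896
F = MSB/MSW = 5.1002
df = (3, 36)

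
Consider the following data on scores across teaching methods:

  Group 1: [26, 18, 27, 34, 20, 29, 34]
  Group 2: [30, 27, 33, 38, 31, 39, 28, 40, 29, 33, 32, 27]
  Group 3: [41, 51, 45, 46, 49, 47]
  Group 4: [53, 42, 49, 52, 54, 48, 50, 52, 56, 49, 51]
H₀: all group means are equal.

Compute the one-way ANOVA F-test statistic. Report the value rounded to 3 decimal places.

Group means [26.86, 32.25, 46.50, 50.55], grand mean 39.167
SSB = Σnᵢ(x̄ᵢ−x̄)² = 3381.666; SSW = ΣΣ(x−x̄ᵢ)² = 659.334
MSB = 3381.666/3 = 1127.2219; MSW = 659.334/32 = 20.6042
F = MSB/MSW = 54.7084
df = (3, 32)

test statistic = 54.708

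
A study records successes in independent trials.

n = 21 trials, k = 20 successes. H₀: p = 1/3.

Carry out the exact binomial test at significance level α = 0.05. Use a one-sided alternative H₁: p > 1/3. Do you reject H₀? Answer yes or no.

reject H₀: yes

Exact binomial: n=21, k=20, p₀=1/3=0.3333
P(X≥20) from Σ C(n,i)·p₀^i·(1−p₀)^(n−i)
p-value (one-sided, H₁ greater) = 0.00000
At α=0.05: p < α → reject H₀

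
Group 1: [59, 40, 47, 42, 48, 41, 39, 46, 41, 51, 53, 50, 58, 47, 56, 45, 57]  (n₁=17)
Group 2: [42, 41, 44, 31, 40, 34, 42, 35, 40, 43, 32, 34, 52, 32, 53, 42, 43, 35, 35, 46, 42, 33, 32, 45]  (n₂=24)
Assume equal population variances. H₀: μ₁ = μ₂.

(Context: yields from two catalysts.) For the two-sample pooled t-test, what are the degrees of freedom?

degrees of freedom = 39

df = n₁ + n₂ − 2 = 17 + 24 − 2 = 39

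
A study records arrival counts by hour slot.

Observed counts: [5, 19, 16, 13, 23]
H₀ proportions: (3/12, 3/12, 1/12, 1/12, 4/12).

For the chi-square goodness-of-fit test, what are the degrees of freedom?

df = k − 1 = 5 − 1 = 4

degrees of freedom = 4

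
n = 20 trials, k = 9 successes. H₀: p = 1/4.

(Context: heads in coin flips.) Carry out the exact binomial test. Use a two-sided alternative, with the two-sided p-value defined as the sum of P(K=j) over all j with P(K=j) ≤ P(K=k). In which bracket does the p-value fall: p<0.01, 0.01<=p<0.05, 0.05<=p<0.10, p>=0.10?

Exact binomial: n=20, k=9, p₀=1/4=0.2500
P(X=j) = C(n,j)·p₀^j·(1−p₀)^(n−j); p = Σ P(X=j) over j with P(X=j) ≤ P(X=9)
p-value (two-sided) = 0.06524
→ bracket: 0.05<=p<0.10

p-value bracket: 0.05<=p<0.10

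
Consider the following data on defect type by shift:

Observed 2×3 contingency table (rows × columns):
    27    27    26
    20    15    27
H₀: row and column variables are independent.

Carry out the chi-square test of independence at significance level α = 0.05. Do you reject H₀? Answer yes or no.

Row totals [80, 62], col totals [47, 42, 53], n=142
χ² = (27−26.48)²/26.48 + (27−23.66)²/23.66 + (26−29.86)²/29.86 + (20−20.52)²/20.52 + (15−18.34)²/18.34 + (27−23.14)²/23.14 = 2.2444
df = 2
p-value (upper-tail) = 0.32557
At α=0.05: p ≥ α → fail to reject H₀

reject H₀: no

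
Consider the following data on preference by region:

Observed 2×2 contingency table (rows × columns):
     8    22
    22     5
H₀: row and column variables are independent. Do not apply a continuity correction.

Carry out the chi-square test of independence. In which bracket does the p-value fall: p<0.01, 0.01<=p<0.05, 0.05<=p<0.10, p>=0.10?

p-value bracket: p<0.01

Row totals [30, 27], col totals [30, 27], n=57
χ² = (8−15.79)²/15.79 + (22−14.21)²/14.21 + (22−14.21)²/14.21 + (5−12.79)²/12.79 = 17.1266
df = 1
p-value (upper-tail) = 0.00003
→ bracket: p<0.01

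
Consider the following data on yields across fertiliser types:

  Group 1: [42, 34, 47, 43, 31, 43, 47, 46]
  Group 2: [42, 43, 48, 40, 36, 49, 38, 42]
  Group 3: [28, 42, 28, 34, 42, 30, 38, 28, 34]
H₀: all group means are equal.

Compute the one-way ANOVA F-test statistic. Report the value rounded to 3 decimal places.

test statistic = 6.409

Group means [41.62, 42.25, 33.78], grand mean 39.000
SSB = Σnᵢ(x̄ᵢ−x̄)² = 385.069; SSW = ΣΣ(x−x̄ᵢ)² = 660.931
MSB = 385.069/2 = 192.5347; MSW = 660.931/22 = 30.0423
F = MSB/MSW = 6.4088
df = (2, 22)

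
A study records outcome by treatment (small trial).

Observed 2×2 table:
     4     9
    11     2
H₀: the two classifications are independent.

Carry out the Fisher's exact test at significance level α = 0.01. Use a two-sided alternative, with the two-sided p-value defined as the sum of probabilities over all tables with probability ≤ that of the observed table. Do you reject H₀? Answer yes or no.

Margins: r₁=13, r₂=13, c₁=15, c₂=11, n=26
p_obs = C(13,4)·C(13,11)/C(26,15); sum pmf over tables with pmf ≤ p_obs
p-value (two-sided) = 0.01542
At α=0.01: p ≥ α → fail to reject H₀

reject H₀: no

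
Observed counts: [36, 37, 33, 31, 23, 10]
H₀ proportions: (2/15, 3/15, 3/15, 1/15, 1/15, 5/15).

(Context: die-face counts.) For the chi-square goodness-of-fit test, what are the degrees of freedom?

df = k − 1 = 6 − 1 = 5

degrees of freedom = 5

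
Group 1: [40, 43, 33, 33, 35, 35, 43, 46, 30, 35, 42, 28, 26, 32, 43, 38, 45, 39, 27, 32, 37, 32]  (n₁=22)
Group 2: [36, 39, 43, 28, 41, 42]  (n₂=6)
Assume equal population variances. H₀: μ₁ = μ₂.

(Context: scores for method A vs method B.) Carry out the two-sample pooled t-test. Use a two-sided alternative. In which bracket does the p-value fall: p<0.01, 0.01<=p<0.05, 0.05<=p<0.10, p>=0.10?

x̄₁=36.091, s₁=5.951, n₁=22
x̄₂=38.167, s₂=5.565, n₂=6
s_p² = [21·5.951² + 5·5.565²]/26 = 34.5635
SE = √(s_p²·(1/22+1/6)) = 2.7077
t = (36.091−38.167)/2.7077 = -0.7666
df = 26
p-value (two-sided) = 0.45022
→ bracket: p>=0.10

p-value bracket: p>=0.10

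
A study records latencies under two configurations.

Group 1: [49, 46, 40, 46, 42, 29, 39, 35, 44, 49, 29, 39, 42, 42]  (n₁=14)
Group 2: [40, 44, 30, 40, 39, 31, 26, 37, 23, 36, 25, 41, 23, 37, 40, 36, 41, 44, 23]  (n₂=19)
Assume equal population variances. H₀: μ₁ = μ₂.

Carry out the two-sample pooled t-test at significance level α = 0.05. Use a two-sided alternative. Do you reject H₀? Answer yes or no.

reject H₀: yes

x̄₁=40.786, s₁=6.339, n₁=14
x̄₂=34.526, s₂=7.396, n₂=19
s_p² = [13·6.339² + 18·7.396²]/31 = 48.6159
SE = √(s_p²·(1/14+1/19)) = 2.4559
t = (40.786−34.526)/2.4559 = 2.5487
df = 31
p-value (two-sided) = 0.01598
At α=0.05: p < α → reject H₀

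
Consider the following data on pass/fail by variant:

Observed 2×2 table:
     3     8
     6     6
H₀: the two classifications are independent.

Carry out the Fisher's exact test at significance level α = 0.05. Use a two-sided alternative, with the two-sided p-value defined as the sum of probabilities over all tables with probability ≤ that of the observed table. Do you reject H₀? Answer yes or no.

reject H₀: no

Margins: r₁=11, r₂=12, c₁=9, c₂=14, n=23
p_obs = C(11,3)·C(12,6)/C(23,9); sum pmf over tables with pmf ≤ p_obs
p-value (two-sided) = 0.40032
At α=0.05: p ≥ α → fail to reject H₀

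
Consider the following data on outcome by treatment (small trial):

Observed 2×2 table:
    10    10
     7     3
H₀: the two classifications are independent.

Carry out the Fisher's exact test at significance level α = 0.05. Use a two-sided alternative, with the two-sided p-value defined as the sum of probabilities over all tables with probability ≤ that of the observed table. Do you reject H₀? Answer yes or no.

Margins: r₁=20, r₂=10, c₁=17, c₂=13, n=30
p_obs = C(20,10)·C(10,7)/C(30,17); sum pmf over tables with pmf ≤ p_obs
p-value (two-sided) = 0.44041
At α=0.05: p ≥ α → fail to reject H₀

reject H₀: no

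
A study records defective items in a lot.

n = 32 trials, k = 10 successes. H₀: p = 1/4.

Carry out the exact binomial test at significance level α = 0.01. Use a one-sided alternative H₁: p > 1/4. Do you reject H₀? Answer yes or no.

Exact binomial: n=32, k=10, p₀=1/4=0.2500
P(X≥10) from Σ C(n,i)·p₀^i·(1−p₀)^(n−i)
p-value (one-sided, H₁ greater) = 0.26334
At α=0.01: p ≥ α → fail to reject H₀

reject H₀: no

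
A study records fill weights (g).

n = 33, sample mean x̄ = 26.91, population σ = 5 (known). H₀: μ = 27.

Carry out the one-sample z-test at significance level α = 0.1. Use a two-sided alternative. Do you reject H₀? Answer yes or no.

SE = σ/√n = 5/√33 = 0.8704
z = (x̄−μ₀)/SE = (26.91−27)/0.8704 = -0.1034
p-value (two-sided) = 0.91764
At α=0.1: p ≥ α → fail to reject H₀

reject H₀: no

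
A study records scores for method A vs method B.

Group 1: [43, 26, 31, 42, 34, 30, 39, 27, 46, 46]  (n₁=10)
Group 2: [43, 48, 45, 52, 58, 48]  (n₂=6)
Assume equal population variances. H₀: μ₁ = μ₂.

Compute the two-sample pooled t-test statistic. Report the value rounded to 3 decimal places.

test statistic = -3.495

x̄₁=36.400, s₁=7.734, n₁=10
x̄₂=49.000, s₂=5.367, n₂=6
s_p² = [9·7.734² + 5·5.367²]/14 = 48.7429
SE = √(s_p²·(1/10+1/6)) = 3.6053
t = (36.400−49.000)/3.6053 = -3.4949
df = 14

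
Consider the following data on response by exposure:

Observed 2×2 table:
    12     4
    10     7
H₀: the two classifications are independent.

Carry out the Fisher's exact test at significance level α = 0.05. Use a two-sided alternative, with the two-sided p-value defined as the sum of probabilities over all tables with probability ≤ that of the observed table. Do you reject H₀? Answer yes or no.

Margins: r₁=16, r₂=17, c₁=22, c₂=11, n=33
p_obs = C(16,12)·C(17,10)/C(33,22); sum pmf over tables with pmf ≤ p_obs
p-value (two-sided) = 0.46464
At α=0.05: p ≥ α → fail to reject H₀

reject H₀: no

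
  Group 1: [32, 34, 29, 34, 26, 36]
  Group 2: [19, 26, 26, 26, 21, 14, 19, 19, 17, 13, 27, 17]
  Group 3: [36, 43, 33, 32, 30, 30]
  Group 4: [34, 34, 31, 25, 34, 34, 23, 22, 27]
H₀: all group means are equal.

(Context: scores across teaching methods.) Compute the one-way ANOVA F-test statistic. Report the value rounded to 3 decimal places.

test statistic = 14.791

Group means [31.83, 20.33, 34.00, 29.33], grand mean 27.364
SSB = Σnᵢ(x̄ᵢ−x̄)² = 1012.136; SSW = ΣΣ(x−x̄ᵢ)² = 661.500
MSB = 1012.136/3 = 337.3788; MSW = 661.500/29 = 22.8103
F = MSB/MSW = 14.7906
df = (3, 29)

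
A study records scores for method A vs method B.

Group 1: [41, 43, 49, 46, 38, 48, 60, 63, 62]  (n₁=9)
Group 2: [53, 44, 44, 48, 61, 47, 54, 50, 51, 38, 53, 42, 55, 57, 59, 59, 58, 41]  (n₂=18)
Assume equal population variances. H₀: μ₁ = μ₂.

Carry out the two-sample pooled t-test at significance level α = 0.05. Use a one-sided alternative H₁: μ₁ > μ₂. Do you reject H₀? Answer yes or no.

reject H₀: no

x̄₁=50.000, s₁=9.407, n₁=9
x̄₂=50.778, s₂=6.941, n₂=18
s_p² = [8·9.407² + 17·6.941²]/25 = 61.0844
SE = √(s_p²·(1/9+1/18)) = 3.1907
t = (50.000−50.778)/3.1907 = -0.2438
df = 25
p-value (one-sided, H₁ greater) = 0.59530
At α=0.05: p ≥ α → fail to reject H₀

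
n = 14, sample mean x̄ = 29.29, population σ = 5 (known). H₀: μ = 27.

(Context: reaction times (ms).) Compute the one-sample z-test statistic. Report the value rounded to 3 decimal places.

test statistic = 1.714

SE = σ/√n = 5/√14 = 1.3363
z = (x̄−μ₀)/SE = (29.29−27)/1.3363 = 1.7137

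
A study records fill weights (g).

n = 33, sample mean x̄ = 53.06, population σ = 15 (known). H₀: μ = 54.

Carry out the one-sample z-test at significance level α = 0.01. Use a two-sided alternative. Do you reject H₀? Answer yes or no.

SE = σ/√n = 15/√33 = 2.6112
z = (x̄−μ₀)/SE = (53.06−54)/2.6112 = -0.3600
p-value (two-sided) = 0.71885
At α=0.01: p ≥ α → fail to reject H₀

reject H₀: no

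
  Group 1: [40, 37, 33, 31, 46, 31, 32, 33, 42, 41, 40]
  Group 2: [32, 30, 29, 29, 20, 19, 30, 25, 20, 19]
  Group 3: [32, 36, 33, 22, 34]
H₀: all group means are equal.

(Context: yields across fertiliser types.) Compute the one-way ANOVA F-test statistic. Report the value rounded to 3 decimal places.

Group means [36.91, 25.30, 31.40], grand mean 31.385
SSB = Σnᵢ(x̄ᵢ−x̄)² = 705.945; SSW = ΣΣ(x−x̄ᵢ)² = 640.209
MSB = 705.945/2 = 352.9724; MSW = 640.209/23 = 27.8352
F = MSB/MSW = 12.6808
df = (2, 23)

test statistic = 12.681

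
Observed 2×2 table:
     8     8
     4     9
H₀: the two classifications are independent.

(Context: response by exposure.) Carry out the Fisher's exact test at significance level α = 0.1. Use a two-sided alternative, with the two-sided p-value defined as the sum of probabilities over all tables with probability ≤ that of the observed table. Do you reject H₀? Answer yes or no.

reject H₀: no

Margins: r₁=16, r₂=13, c₁=12, c₂=17, n=29
p_obs = C(16,8)·C(13,4)/C(29,12); sum pmf over tables with pmf ≤ p_obs
p-value (two-sided) = 0.45150
At α=0.1: p ≥ α → fail to reject H₀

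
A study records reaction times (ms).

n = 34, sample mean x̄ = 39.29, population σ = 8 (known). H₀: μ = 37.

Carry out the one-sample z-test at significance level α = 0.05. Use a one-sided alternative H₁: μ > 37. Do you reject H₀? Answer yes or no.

reject H₀: yes

SE = σ/√n = 8/√34 = 1.3720
z = (x̄−μ₀)/SE = (39.29−37)/1.3720 = 1.6691
p-value (one-sided, H₁ greater) = 0.04755
At α=0.05: p < α → reject H₀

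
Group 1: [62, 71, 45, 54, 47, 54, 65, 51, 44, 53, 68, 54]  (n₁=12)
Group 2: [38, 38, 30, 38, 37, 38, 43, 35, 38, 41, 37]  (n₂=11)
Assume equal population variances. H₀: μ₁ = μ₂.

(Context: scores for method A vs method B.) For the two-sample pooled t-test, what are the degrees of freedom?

df = n₁ + n₂ − 2 = 12 + 11 − 2 = 21

degrees of freedom = 21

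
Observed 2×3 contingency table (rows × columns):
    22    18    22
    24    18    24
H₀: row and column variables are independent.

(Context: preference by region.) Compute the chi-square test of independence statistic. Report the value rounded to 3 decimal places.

test statistic = 0.049

Row totals [62, 66], col totals [46, 36, 46], n=128
χ² = (22−22.28)²/22.28 + (18−17.44)²/17.44 + (22−22.28)²/22.28 + (24−23.72)²/23.72 + (18−18.56)²/18.56 + (24−23.72)²/23.72 = 0.0490
df = 2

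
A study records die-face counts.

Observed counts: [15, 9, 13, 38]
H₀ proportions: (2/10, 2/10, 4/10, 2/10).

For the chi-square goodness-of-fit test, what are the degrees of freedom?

degrees of freedom = 3

df = k − 1 = 4 − 1 = 3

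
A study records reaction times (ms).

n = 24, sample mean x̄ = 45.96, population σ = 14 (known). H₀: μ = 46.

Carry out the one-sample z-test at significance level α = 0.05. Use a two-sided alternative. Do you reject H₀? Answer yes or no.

SE = σ/√n = 14/√24 = 2.8577
z = (x̄−μ₀)/SE = (45.96−46)/2.8577 = -0.0140
p-value (two-sided) = 0.98883
At α=0.05: p ≥ α → fail to reject H₀

reject H₀: no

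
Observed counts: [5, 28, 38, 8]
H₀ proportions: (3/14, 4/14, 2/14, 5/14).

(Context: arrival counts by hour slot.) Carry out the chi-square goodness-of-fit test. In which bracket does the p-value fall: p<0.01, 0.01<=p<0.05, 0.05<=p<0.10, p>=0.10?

p-value bracket: p<0.01

n = 79; E_i = n·p_i = [16.93, 22.57, 11.29, 28.21]
χ² = (5−16.93)²/16.93 + (28−22.57)²/22.57 + (38−11.29)²/11.29 + (8−28.21)²/28.21 = 87.4287
df = 3
p-value (upper-tail) = 0.00000
→ bracket: p<0.01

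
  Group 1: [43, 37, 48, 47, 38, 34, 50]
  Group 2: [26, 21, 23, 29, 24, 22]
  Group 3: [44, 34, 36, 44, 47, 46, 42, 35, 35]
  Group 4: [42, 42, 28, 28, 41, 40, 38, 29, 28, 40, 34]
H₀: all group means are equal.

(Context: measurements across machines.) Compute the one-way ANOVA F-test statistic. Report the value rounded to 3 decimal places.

Group means [42.43, 24.17, 40.33, 35.45], grand mean 36.212
SSB = Σnᵢ(x̄ᵢ−x̄)² = 1300.240; SSW = ΣΣ(x−x̄ᵢ)² = 869.275
MSB = 1300.240/3 = 433.4134; MSW = 869.275/29 = 29.9750
F = MSB/MSW = 14.4592
df = (3, 29)

test statistic = 14.459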